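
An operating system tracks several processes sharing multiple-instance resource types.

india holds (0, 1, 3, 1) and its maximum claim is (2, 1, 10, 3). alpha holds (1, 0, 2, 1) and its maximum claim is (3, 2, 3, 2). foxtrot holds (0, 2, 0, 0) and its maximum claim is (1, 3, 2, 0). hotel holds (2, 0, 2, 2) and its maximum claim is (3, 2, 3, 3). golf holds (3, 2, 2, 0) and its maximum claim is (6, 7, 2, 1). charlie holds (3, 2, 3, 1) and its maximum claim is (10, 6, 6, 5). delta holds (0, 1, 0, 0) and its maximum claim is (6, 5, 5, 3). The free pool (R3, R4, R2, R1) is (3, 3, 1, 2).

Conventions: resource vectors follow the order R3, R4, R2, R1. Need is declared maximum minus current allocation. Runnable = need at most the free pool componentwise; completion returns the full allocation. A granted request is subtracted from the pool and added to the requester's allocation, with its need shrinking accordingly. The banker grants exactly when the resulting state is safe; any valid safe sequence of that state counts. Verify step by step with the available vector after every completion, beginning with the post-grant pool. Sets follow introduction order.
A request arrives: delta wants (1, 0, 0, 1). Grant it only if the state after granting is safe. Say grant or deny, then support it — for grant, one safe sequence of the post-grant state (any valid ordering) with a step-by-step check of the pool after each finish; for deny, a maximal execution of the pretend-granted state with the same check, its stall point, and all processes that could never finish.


GRANT: granting preserves safety; a valid post-grant sequence is alpha, foxtrot, golf, hotel, india, delta, charlie.
Key observation: post-grant, (2, 3, 1, 1) remains, and an order beginning with alpha completes everyone.
Check on the post-grant state, step by step:
  pool = (2, 3, 1, 1)
  run alpha (needs (2, 2, 1, 1), free (2, 3, 1, 1)); after release of (1, 0, 2, 1) the pool is (3, 3, 3, 2)
  run foxtrot (needs (1, 1, 2, 0), free (3, 3, 3, 2)); after release of (0, 2, 0, 0) the pool is (3, 5, 3, 2)
  run golf (needs (3, 5, 0, 1), free (3, 5, 3, 2)); after release of (3, 2, 2, 0) the pool is (6, 7, 5, 2)
  run hotel (needs (1, 2, 1, 1), free (6, 7, 5, 2)); after release of (2, 0, 2, 2) the pool is (8, 7, 7, 4)
  run india (needs (2, 0, 7, 2), free (8, 7, 7, 4)); after release of (0, 1, 3, 1) the pool is (8, 8, 10, 5)
  run delta (needs (5, 4, 5, 2), free (8, 8, 10, 5)); after release of (1, 1, 0, 1) the pool is (9, 9, 10, 6)
  run charlie (needs (7, 4, 3, 4), free (9, 9, 10, 6)); after release of (3, 2, 3, 1) the pool is (12, 11, 13, 7)


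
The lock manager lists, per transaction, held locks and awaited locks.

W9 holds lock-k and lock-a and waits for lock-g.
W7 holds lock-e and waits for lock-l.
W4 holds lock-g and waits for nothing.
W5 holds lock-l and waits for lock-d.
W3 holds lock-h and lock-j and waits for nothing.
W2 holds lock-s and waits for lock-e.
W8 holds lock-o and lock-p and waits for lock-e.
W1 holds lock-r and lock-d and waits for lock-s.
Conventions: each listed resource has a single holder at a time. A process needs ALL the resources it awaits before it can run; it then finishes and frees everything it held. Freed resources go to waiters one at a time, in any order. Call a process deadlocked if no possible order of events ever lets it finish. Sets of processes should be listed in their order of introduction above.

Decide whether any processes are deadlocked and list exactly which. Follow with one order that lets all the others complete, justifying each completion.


Deadlocked: W7, W5, W2, W8 and W1.
Key observation: along W7 -> W5 -> W1 -> W2 -> W7, each member waits on what the next one holds — a deadlock; W8 waits into the deadlock from upstream.
The rest can finish in the order W4, W9, W3.
Walking it through:
  W4 waits on nothing -> runs at once and releases lock-g
  W9 waits on lock-g — all released -> runs and releases lock-k and lock-a
  W3 waits on nothing -> runs at once and releases lock-h and lock-j


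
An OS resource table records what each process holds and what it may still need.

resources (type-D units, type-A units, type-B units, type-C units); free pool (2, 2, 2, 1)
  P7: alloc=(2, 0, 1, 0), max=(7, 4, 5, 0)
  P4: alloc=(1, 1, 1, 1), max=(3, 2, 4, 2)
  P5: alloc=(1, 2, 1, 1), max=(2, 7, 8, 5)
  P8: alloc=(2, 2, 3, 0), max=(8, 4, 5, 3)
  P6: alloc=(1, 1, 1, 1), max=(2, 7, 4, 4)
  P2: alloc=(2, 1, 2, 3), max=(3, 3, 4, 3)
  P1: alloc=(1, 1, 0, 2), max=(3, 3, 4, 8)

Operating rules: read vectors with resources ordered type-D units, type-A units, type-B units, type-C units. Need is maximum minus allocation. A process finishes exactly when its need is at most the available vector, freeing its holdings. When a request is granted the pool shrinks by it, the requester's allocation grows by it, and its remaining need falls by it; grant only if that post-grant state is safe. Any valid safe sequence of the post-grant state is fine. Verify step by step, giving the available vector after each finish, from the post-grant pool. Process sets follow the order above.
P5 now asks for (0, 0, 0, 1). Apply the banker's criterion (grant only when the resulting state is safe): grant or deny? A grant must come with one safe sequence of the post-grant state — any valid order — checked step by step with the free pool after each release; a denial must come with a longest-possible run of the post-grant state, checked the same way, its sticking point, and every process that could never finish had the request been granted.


GRANT: granting preserves safety; a valid post-grant sequence is P2, P4, P7, P8, P6, P5, P1.
Key observation: the grant leaves (2, 2, 2, 0) free — enough for P2, whose release restarts the cascade.
Step-by-step check of the post-grant state:
  pool = (2, 2, 2, 0)
  run P2 (needs (1, 2, 2, 0), free (2, 2, 2, 0)); after release of (2, 1, 2, 3) the pool is (4, 3, 4, 3)
  run P4 (needs (2, 1, 3, 1), free (4, 3, 4, 3)); after release of (1, 1, 1, 1) the pool is (5, 4, 5, 4)
  run P7 (needs (5, 4, 4, 0), free (5, 4, 5, 4)); after release of (2, 0, 1, 0) the pool is (7, 4, 6, 4)
  run P8 (needs (6, 2, 2, 3), free (7, 4, 6, 4)); after release of (2, 2, 3, 0) the pool is (9, 6, 9, 4)
  run P6 (needs (1, 6, 3, 3), free (9, 6, 9, 4)); after release of (1, 1, 1, 1) the pool is (10, 7, 10, 5)
  run P5 (needs (1, 5, 7, 3), free (10, 7, 10, 5)); after release of (1, 2, 1, 2) the pool is (11, 9, 11, 7)
  run P1 (needs (2, 2, 4, 6), free (11, 9, 11, 7)); after release of (1, 1, 0, 2) the pool is (12, 10, 11, 9)


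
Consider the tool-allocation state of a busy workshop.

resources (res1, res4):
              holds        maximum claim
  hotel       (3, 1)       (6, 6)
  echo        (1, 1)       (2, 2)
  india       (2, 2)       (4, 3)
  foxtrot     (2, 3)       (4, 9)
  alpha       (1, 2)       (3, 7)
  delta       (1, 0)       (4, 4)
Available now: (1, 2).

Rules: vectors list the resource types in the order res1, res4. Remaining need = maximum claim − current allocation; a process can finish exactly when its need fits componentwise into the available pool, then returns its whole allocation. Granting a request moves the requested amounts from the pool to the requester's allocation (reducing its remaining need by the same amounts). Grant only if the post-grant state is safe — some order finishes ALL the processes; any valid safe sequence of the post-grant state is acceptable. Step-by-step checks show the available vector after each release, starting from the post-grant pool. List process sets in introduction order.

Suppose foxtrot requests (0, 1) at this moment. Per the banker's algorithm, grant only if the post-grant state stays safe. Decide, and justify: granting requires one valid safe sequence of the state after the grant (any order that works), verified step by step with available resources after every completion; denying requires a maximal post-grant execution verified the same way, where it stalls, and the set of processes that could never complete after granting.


DENY. Granting would leave the state unsafe.
Key observation: once echo, india, delta finish, the pool peaks at (5, 4) — and every remaining process still needs more res4 than that.
On the post-grant state, echo, india, delta is a maximal run — nothing extends it. Walking it through:
  pool = (1, 1)
  run echo (needs (1, 1), free (1, 1)); after release of (1, 1) the pool is (2, 2)
  run india (needs (2, 1), free (2, 2)); after release of (2, 2) the pool is (4, 4)
  run delta (needs (3, 4), free (4, 4)); after release of (1, 0) the pool is (5, 4)
  hotel cannot run: need (3, 5) vs free (5, 4) (insufficient res4)
  foxtrot cannot run: need (2, 5) vs free (5, 4) (insufficient res4)
  alpha cannot run: need (2, 5) vs free (5, 4) (insufficient res4)
Post-grant, the permanently blocked set is hotel, foxtrot and alpha.


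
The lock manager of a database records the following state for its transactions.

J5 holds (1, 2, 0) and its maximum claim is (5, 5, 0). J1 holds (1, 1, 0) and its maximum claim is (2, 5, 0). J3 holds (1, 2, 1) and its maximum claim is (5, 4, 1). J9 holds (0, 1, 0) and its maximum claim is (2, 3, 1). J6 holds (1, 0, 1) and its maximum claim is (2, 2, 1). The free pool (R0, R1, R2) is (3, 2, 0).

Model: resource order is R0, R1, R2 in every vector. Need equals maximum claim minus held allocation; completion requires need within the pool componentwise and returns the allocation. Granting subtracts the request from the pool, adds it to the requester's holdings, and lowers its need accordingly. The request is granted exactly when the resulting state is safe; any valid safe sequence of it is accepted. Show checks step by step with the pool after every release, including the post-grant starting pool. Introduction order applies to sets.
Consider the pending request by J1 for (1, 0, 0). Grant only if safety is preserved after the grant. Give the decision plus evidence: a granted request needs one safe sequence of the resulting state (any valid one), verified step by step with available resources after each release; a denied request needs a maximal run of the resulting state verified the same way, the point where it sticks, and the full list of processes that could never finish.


DENY: after the grant no complete ordering would exist.
Key observation: after J6, J9 the pool peaks at (3, 3, 1), and each blocked process is short somewhere: J5 on R0; J1 on R1; J3 on R0.
After a pretend grant, a maximal execution: J6, J9 — then nothing else fits. Step-by-step check:
  pool = (2, 2, 0)
  run J6 (needs (1, 2, 0), free (2, 2, 0)); after release of (1, 0, 1) the pool is (3, 2, 1)
  run J9 (needs (2, 2, 1), free (3, 2, 1)); after release of (0, 1, 0) the pool is (3, 3, 1)
  J5 cannot run: need (4, 3, 0) vs free (3, 3, 1) (insufficient R0)
  J1 cannot run: need (0, 4, 0) vs free (3, 3, 1) (insufficient R1)
  J3 cannot run: need (4, 2, 0) vs free (3, 3, 1) (insufficient R0)
Processes that could never finish after the grant: J5, J1 and J3.


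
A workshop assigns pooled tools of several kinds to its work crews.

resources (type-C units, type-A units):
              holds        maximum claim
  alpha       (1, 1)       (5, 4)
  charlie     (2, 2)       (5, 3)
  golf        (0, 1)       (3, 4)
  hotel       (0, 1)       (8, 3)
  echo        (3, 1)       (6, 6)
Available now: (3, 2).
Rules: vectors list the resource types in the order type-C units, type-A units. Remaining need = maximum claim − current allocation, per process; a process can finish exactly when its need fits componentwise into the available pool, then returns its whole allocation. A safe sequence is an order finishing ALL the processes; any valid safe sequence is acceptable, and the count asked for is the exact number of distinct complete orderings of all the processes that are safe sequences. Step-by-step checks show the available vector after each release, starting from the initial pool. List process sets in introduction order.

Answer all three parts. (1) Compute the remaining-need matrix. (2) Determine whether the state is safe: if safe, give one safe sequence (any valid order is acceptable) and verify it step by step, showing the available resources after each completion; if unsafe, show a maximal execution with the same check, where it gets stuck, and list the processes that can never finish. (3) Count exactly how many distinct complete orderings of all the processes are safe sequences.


(1) Remaining need (order type-C units, type-A units):
  alpha: (4, 3)
  charlie: (3, 1)
  golf: (3, 3)
  hotel: (8, 2)
  echo: (3, 5)
(2) SAFE, for example via the order charlie, alpha, echo, hotel, golf.
Key observation: the order's first zero-slack moment is charlie ((3, 1) needed, (3, 2) free — a requested resource with nothing to spare).
Check, step by step:
  pool = (3, 2)
  run charlie (needs (3, 1), free (3, 2)); after release of (2, 2) the pool is (5, 4)
  run alpha (needs (4, 3), free (5, 4)); after release of (1, 1) the pool is (6, 5)
  run echo (needs (3, 5), free (6, 5)); after release of (3, 1) the pool is (9, 6)
  run hotel (needs (8, 2), free (9, 6)); after release of (0, 1) the pool is (9, 7)
  run golf (needs (3, 3), free (9, 7)); after release of (0, 1) the pool is (9, 8)
(3) Exactly 6 of the possible complete orderings are safe sequences.


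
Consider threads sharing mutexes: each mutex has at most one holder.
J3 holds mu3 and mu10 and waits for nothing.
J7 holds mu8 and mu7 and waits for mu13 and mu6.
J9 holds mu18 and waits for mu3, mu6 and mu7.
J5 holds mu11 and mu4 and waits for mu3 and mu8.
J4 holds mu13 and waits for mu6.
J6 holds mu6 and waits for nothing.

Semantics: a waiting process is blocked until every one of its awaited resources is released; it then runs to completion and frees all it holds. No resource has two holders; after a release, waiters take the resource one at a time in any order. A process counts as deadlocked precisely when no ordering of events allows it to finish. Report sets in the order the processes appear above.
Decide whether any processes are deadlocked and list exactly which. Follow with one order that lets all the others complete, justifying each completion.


The deadlocked set is empty.
Key observation: no waiting chain loops back on itself — every chain ends at a process that waits on nothing, so everyone eventually runs.
The rest can finish in the order J6, J4, J7, J3, J9, J5.
Verifying each step:
  run J6 (it waits on nothing); releases mu6
  J4 waits on mu6 — all released -> runs and releases mu13
  J7 waits on mu13 and mu6 — all released -> runs and releases mu8 and mu7
  run J3 (it waits on nothing); releases mu3 and mu10
  J9 waits on mu3, mu6 and mu7 — all released -> runs and releases mu18
  J5 waits on mu3 and mu8 — all released -> runs and releases mu11 and mu4


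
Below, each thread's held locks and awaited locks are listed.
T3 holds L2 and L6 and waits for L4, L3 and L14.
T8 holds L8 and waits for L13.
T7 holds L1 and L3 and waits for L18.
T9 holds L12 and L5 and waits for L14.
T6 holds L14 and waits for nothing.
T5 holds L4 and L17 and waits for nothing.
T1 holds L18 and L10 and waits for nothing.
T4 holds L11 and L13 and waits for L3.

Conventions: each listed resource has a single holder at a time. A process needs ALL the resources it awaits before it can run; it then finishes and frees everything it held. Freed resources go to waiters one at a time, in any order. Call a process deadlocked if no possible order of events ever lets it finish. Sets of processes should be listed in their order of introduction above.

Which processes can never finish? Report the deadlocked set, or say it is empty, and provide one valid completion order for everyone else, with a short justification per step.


The deadlocked set is empty.
Key observation: every chain of waits terminates; starting from the processes that wait on nothing, all the rest unlock in turn.
A valid finishing order for the others: T1, T6, T5, T9, T7, T4, T8, T3.
Walking it through:
  run T1 (it waits on nothing); releases L18 and L10
  run T6 (it waits on nothing); releases L14
  run T5 (it waits on nothing); releases L4 and L17
  T9 waits on L14 — all released -> runs and releases L12 and L5
  T7 waits on L18 — all released -> runs and releases L1 and L3
  T4 waits on L3 — all released -> runs and releases L11 and L13
  T8 waits on L13 — all released -> runs and releases L8
  T3 waits on L4, L3 and L14 — all released -> runs and releases L2 and L6


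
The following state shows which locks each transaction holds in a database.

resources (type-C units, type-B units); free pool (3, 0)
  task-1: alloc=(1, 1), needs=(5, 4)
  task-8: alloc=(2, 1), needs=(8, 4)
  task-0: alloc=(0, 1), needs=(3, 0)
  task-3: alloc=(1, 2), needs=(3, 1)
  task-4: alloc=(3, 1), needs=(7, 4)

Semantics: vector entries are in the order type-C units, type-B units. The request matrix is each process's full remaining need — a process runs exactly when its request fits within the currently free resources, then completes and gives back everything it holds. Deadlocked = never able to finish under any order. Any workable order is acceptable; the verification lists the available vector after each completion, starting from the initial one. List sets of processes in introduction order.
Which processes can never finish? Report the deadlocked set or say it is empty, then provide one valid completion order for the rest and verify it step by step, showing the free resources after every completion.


The deadlocked set is task-1, task-8 and task-4.
Key observation: the pool after task-0, task-3 is (4, 3); every surviving request exceeds it in type-C units, so progress ends there.
One completion order for the rest: task-0, task-3. Walking it through:
  pool = (3, 0)
  task-0 needs (3, 0) <= (3, 0) -> finishes; pool += (0, 1) = (3, 1)
  task-3 needs (3, 1) <= (3, 1) -> finishes; pool += (1, 2) = (4, 3)
The stuck group stays short no matter what:
  task-1 cannot run: need (5, 4) vs free (4, 3) (insufficient type-C units and type-B units)
  task-8 cannot run: need (8, 4) vs free (4, 3) (insufficient type-C units and type-B units)
  task-4 cannot run: need (7, 4) vs free (4, 3) (insufficient type-C units and type-B units)


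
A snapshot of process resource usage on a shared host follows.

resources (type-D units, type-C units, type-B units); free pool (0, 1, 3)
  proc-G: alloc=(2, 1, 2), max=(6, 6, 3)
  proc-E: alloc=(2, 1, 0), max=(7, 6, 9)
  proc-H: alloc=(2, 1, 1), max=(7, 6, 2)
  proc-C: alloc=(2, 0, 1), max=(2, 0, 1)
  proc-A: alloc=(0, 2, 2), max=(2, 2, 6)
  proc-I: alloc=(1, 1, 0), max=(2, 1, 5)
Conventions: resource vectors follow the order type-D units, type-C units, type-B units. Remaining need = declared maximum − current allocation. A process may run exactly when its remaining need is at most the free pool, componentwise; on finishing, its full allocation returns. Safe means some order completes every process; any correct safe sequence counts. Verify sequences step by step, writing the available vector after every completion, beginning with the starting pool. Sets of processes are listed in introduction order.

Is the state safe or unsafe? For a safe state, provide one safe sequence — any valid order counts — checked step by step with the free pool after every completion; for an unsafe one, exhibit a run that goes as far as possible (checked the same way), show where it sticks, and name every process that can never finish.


UNSAFE — no complete ordering exists.
Key observation: the wall is type-D units: completing proc-C, proc-A, proc-I brings the pool only to (3, 4, 6), and all the rest need more.
The run proc-C, proc-A, proc-I cannot be extended any further. Verifying each step:
  pool = (0, 1, 3)
  proc-C needs (0, 0, 0) <= (0, 1, 3) -> finishes; pool += (2, 0, 1) = (2, 1, 4)
  proc-A needs (2, 0, 4) <= (2, 1, 4) -> finishes; pool += (0, 2, 2) = (2, 3, 6)
  proc-I needs (1, 0, 5) <= (2, 3, 6) -> finishes; pool += (1, 1, 0) = (3, 4, 6)
  proc-G still needs (4, 5, 1) but only (3, 4, 6) is free — short on type-D units and type-C units
  proc-E still needs (5, 5, 9) but only (3, 4, 6) is free — short on type-D units, type-C units and type-B units
  proc-H still needs (5, 5, 1) but only (3, 4, 6) is free — short on type-D units and type-C units
Processes that can never finish: proc-G, proc-E and proc-H.


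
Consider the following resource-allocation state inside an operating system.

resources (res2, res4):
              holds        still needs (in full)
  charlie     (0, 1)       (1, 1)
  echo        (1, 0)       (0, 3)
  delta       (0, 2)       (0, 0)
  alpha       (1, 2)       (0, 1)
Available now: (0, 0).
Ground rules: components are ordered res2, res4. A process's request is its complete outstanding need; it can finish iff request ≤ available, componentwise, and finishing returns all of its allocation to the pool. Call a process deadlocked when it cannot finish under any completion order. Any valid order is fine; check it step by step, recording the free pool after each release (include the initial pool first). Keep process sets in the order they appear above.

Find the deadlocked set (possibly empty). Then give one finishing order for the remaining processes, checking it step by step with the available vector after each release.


No process is deadlocked.
Key observation: there is always a runnable process — delta first — so the state unwinds completely.
The rest can finish in the order delta, alpha, charlie, echo. Check, step by step:
  pool = (0, 0)
  run delta (needs (0, 0), free (0, 0)); after release of (0, 2) the pool is (0, 2)
  run alpha (needs (0, 1), free (0, 2)); after release of (1, 2) the pool is (1, 4)
  run charlie (needs (1, 1), free (1, 4)); after release of (0, 1) the pool is (1, 5)
  run echo (needs (0, 3), free (1, 5)); after release of (1, 0) the pool is (2, 5)


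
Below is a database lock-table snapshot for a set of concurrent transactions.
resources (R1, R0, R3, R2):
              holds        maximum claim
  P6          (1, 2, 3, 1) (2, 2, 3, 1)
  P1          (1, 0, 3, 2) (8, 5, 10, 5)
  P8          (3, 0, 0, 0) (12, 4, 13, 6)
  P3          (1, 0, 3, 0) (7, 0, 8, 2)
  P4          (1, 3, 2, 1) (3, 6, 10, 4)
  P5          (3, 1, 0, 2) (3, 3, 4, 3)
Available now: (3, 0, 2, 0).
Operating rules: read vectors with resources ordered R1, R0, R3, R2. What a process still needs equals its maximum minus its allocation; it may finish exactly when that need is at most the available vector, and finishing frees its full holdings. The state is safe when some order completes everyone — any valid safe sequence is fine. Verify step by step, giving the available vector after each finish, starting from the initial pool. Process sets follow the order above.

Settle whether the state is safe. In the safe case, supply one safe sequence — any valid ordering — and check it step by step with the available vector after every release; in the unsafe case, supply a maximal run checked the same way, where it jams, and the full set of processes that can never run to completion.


The state is SAFE; one workable sequence: P6, P5, P3, P4, P1, P8.
Key observation: reading the order forward, P5 is the first process whose need (0, 2, 4, 1) meets the free pool (4, 2, 5, 1) exactly on a resource it requests.
Verifying each step:
  pool = (3, 0, 2, 0)
  P6: need (1, 0, 0, 0) fits (3, 0, 2, 0); releases (1, 2, 3, 1), pool now (4, 2, 5, 1)
  P5: need (0, 2, 4, 1) fits (4, 2, 5, 1); releases (3, 1, 0, 2), pool now (7, 3, 5, 3)
  P3: need (6, 0, 5, 2) fits (7, 3, 5, 3); releases (1, 0, 3, 0), pool now (8, 3, 8, 3)
  P4: need (2, 3, 8, 3) fits (8, 3, 8, 3); releases (1, 3, 2, 1), pool now (9, 6, 10, 4)
  P1: need (7, 5, 7, 3) fits (9, 6, 10, 4); releases (1, 0, 3, 2), pool now (10, 6, 13, 6)
  P8: need (9, 4, 13, 6) fits (10, 6, 13, 6); releases (3, 0, 0, 0), pool now (13, 6, 13, 6)


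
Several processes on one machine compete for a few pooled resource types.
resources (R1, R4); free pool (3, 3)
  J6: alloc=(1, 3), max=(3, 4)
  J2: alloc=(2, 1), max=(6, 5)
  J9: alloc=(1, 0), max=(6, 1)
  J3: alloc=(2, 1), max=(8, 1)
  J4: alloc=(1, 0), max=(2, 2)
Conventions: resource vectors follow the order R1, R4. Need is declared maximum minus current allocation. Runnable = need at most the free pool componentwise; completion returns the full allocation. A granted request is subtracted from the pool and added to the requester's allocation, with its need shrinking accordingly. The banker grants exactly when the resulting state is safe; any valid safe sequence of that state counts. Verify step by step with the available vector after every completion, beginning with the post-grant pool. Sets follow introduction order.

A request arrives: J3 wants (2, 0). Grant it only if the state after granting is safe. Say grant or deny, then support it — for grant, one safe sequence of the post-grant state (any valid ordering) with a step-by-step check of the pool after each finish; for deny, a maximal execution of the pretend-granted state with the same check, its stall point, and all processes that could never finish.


DENY: after the grant no complete ordering would exist.
Key observation: after J4, J6 complete, (3, 6) is the best the pool ever gets, yet each leftover process wants more R1.
On the post-grant state, J4, J6 is a maximal run — nothing extends it. Step-by-step check:
  pool = (1, 3)
  J4: need (1, 2) fits (1, 3); releases (1, 0), pool now (2, 3)
  J6: need (2, 1) fits (2, 3); releases (1, 3), pool now (3, 6)
  blocked: J2 wants (4, 4), pool (3, 6) — not enough R1
  blocked: J9 wants (5, 1), pool (3, 6) — not enough R1
  blocked: J3 wants (4, 0), pool (3, 6) — not enough R1
Processes that could never finish after the grant: J2, J9 and J3.


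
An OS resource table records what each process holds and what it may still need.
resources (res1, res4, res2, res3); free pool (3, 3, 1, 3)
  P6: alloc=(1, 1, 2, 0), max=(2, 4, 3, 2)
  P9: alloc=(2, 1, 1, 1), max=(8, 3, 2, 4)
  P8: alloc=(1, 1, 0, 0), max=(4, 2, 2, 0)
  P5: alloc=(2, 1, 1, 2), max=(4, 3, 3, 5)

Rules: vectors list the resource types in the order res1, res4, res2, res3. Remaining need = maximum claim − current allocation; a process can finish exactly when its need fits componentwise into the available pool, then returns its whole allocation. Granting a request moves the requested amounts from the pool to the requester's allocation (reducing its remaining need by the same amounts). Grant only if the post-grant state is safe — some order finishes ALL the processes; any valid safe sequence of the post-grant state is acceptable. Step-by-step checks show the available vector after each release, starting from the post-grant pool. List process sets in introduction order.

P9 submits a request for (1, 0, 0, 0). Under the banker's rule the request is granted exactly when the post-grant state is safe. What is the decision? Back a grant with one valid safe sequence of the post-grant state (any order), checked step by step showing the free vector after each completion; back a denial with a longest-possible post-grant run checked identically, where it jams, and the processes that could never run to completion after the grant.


GRANT — the state after the grant stays safe, e.g. via P6, P5, P9, P8.
Key observation: the grant leaves (2, 3, 1, 3) free — enough for P6, whose release restarts the cascade.
Verifying the post-grant state step by step:
  pool = (2, 3, 1, 3)
  P6: need (1, 3, 1, 2) fits (2, 3, 1, 3); releases (1, 1, 2, 0), pool now (3, 4, 3, 3)
  P5: need (2, 2, 2, 3) fits (3, 4, 3, 3); releases (2, 1, 1, 2), pool now (5, 5, 4, 5)
  P9: need (5, 2, 1, 3) fits (5, 5, 4, 5); releases (3, 1, 1, 1), pool now (8, 6, 5, 6)
  P8: need (3, 1, 2, 0) fits (8, 6, 5, 6); releases (1, 1, 0, 0), pool now (9, 7, 5, 6)


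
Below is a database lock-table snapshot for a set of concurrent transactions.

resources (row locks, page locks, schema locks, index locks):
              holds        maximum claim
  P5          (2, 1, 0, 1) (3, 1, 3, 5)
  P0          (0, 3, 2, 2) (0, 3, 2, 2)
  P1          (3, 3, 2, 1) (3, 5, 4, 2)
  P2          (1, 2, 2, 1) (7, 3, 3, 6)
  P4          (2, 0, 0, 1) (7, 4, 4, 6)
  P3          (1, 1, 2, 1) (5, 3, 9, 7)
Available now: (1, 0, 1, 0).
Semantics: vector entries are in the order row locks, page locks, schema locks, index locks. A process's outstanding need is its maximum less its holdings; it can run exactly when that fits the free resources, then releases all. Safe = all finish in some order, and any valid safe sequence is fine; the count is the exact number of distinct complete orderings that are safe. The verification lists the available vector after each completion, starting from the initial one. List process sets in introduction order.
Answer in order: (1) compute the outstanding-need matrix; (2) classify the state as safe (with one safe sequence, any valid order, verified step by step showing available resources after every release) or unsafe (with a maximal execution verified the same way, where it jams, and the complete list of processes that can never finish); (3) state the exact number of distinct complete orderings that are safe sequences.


(1) Outstanding need per process (order row locks, page locks, schema locks, index locks):
  P5: (1, 0, 3, 4)
  P0: (0, 0, 0, 0)
  P1: (0, 2, 2, 1)
  P2: (6, 1, 1, 5)
  P4: (5, 4, 4, 5)
  P3: (4, 2, 7, 6)
(2) UNSAFE — no complete ordering exists.
Key observation: no order helps: past P0, P1, the free pool tops out at (4, 6, 5, 3), below what each blocked process needs in index locks.
A maximal execution: P0, P1 — then nothing else fits. Step-by-step check:
  pool = (1, 0, 1, 0)
  run P0 (needs (0, 0, 0, 0), free (1, 0, 1, 0)); after release of (0, 3, 2, 2) the pool is (1, 3, 3, 2)
  run P1 (needs (0, 2, 2, 1), free (1, 3, 3, 2)); after release of (3, 3, 2, 1) the pool is (4, 6, 5, 3)
  P5 still needs (1, 0, 3, 4) but only (4, 6, 5, 3) is free — short on index locks
  P2 still needs (6, 1, 1, 5) but only (4, 6, 5, 3) is free — short on row locks and index locks
  P4 still needs (5, 4, 4, 5) but only (4, 6, 5, 3) is free — short on row locks and index locks
  P3 still needs (4, 2, 7, 6) but only (4, 6, 5, 3) is free — short on schema locks and index locks
Permanently blocked: P5, P2, P4 and P3.
(3) Precisely 0 of the possible complete orderings are safe sequences.


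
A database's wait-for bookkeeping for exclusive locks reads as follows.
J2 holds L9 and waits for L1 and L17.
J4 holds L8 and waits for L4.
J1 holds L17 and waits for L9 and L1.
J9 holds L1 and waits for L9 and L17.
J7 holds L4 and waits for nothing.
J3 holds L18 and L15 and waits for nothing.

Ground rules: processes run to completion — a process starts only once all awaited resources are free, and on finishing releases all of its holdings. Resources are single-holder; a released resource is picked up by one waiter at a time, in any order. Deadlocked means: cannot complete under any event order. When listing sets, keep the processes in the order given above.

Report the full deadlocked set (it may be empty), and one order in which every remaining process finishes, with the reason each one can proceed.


Deadlocked set: J2, J1 and J9.
Key observation: J2 -> J1 -> J2 is a circular wait — nothing in it can go first; J9 is caught in further circular waits.
A valid finishing order for the others: J7, J3, J4.
Step-by-step check:
  J7: no waits; runs immediately, freeing L4
  J3: no waits; runs immediately, freeing L18 and L15
  J4 waits on L4 — all released -> runs and releases L8


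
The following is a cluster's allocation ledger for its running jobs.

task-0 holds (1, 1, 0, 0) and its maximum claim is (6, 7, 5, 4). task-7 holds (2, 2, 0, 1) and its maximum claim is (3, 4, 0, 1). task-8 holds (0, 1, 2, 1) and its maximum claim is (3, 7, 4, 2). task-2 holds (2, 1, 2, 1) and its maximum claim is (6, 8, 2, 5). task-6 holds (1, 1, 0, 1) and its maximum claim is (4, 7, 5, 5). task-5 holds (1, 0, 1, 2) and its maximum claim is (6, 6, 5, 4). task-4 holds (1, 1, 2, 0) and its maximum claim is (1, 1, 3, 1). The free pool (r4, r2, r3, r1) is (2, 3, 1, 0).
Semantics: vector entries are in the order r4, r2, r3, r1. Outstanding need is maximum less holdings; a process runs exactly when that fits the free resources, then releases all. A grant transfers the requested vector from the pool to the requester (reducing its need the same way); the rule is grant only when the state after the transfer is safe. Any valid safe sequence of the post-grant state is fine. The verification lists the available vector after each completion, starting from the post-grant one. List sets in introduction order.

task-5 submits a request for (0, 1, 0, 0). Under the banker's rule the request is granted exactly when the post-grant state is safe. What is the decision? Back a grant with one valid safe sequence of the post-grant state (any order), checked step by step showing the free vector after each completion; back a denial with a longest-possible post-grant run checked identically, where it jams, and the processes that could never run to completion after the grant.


DENY — the pretend-granted state is unsafe.
Key observation: after task-7, task-4 the pool peaks at (5, 5, 3, 1), and each blocked process is short somewhere: task-0 on r2, r3, r1; task-8 on r2; task-2 on r2, r1; task-6 on r2, r3, r1; task-5 on r3, r1.
Pretend the grant happened; the run task-7, task-4 goes as far as possible. Walking it through:
  pool = (2, 2, 1, 0)
  task-7 needs (1, 2, 0, 0) <= (2, 2, 1, 0) -> finishes; pool += (2, 2, 0, 1) = (4, 4, 1, 1)
  task-4 needs (0, 0, 1, 1) <= (4, 4, 1, 1) -> finishes; pool += (1, 1, 2, 0) = (5, 5, 3, 1)
  task-0 still needs (5, 6, 5, 4) but only (5, 5, 3, 1) is free — short on r2, r3 and r1
  task-8 still needs (3, 6, 2, 1) but only (5, 5, 3, 1) is free — short on r2
  task-2 still needs (4, 7, 0, 4) but only (5, 5, 3, 1) is free — short on r2 and r1
  task-6 still needs (3, 6, 5, 4) but only (5, 5, 3, 1) is free — short on r2, r3 and r1
  task-5 still needs (5, 5, 4, 2) but only (5, 5, 3, 1) is free — short on r3 and r1
Processes that could never finish after the grant: task-0, task-8, task-2, task-6 and task-5.


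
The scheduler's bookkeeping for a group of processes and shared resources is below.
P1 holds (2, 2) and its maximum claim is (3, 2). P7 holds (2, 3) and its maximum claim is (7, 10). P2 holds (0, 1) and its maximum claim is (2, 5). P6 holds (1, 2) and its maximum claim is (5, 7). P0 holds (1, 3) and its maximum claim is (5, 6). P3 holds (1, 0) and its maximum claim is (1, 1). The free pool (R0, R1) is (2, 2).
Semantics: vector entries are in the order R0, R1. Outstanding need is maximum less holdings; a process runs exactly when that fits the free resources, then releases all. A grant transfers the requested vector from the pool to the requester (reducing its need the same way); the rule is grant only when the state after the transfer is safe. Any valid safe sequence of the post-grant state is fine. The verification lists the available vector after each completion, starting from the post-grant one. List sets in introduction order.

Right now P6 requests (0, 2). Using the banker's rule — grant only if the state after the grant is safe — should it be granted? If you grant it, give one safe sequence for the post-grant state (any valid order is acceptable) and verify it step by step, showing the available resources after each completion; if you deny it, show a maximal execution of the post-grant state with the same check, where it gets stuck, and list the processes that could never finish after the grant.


DENY: after the grant no complete ordering would exist.
Key observation: once P1, P3 finish, the pool peaks at (5, 2) — and every remaining process still needs more R1 than that.
On the post-grant state, P1, P3 is a maximal run — nothing extends it. Check, step by step:
  pool = (2, 0)
  run P1 (needs (1, 0), free (2, 0)); after release of (2, 2) the pool is (4, 2)
  run P3 (needs (0, 1), free (4, 2)); after release of (1, 0) the pool is (5, 2)
  P7 still needs (5, 7) but only (5, 2) is free — short on R1
  P2 still needs (2, 4) but only (5, 2) is free — short on R1
  P6 still needs (4, 3) but only (5, 2) is free — short on R1
  P0 still needs (4, 3) but only (5, 2) is free — short on R1
Had the request been granted, P7, P2, P6 and P0 could never finish.


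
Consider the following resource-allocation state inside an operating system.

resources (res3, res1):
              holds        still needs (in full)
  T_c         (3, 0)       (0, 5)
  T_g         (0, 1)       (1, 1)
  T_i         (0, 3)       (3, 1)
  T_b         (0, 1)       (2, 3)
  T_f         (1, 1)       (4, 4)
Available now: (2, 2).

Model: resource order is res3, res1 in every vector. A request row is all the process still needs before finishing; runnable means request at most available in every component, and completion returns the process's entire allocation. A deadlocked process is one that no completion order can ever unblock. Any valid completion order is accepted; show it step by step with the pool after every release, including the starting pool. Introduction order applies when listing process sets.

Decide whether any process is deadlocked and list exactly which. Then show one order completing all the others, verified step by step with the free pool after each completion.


Deadlocked: T_c, T_i and T_f.
Key observation: after T_g, T_b the pool peaks at (2, 4), and each blocked process is short somewhere: T_c on res1; T_i on res3; T_f on res3.
The rest can finish in the order T_g, T_b. Step-by-step check:
  pool = (2, 2)
  run T_g (needs (1, 1), free (2, 2)); after release of (0, 1) the pool is (2, 3)
  run T_b (needs (2, 3), free (2, 3)); after release of (0, 1) the pool is (2, 4)
The blocked processes can never fit:
  T_c still needs (0, 5) but only (2, 4) is free — short on res1
  T_i still needs (3, 1) but only (2, 4) is free — short on res3
  T_f still needs (4, 4) but only (2, 4) is free — short on res3


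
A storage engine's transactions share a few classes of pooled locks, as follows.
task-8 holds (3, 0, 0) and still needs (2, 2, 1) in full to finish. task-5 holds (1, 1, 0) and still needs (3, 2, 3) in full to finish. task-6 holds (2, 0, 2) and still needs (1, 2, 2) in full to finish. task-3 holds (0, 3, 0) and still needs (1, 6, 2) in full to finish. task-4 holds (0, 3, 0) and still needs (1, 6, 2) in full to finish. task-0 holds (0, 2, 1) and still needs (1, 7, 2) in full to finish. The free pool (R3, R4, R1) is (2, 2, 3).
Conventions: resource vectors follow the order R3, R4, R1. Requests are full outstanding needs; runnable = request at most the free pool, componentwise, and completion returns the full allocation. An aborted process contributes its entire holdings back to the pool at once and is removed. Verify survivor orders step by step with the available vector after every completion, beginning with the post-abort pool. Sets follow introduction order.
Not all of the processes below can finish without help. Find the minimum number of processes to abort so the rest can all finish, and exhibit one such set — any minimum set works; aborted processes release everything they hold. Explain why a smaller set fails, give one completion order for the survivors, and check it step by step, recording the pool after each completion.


Abort task-4.
Key observation: task-3 could never have finished before the abort; with (0, 3, 0) returned by task-4, it fits at step 4.
Why nothing smaller works: aborting no one leaves the state deadlocked as given.
Survivors finish in the order: task-6, task-5, task-8, task-3, task-0. Walking it through (pool after the aborts first):
  pool = (2, 5, 3)
  run task-6 (needs (1, 2, 2), free (2, 5, 3)); after release of (2, 0, 2) the pool is (4, 5, 5)
  run task-5 (needs (3, 2, 3), free (4, 5, 5)); after release of (1, 1, 0) the pool is (5, 6, 5)
  run task-8 (needs (2, 2, 1), free (5, 6, 5)); after release of (3, 0, 0) the pool is (8, 6, 5)
  run task-3 (needs (1, 6, 2), free (8, 6, 5)); after release of (0, 3, 0) the pool is (8, 9, 5)
  run task-0 (needs (1, 7, 2), free (8, 9, 5)); after release of (0, 2, 1) the pool is (8, 11, 6)


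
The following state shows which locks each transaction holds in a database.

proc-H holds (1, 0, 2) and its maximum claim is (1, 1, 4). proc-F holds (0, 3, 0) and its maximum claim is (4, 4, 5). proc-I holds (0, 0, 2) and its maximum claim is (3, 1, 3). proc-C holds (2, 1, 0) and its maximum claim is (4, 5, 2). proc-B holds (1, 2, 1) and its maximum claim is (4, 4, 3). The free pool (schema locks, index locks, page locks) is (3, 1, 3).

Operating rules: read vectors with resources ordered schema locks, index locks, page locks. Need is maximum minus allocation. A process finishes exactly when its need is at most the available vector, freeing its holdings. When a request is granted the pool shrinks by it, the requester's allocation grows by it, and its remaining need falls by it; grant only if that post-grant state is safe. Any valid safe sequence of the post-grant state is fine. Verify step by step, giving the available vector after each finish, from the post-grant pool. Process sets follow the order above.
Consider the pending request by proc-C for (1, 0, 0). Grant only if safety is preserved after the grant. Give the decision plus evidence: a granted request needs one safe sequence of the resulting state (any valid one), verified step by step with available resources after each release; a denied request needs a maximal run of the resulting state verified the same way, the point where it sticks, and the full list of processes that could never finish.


DENY — the pretend-granted state is unsafe.
Key observation: after proc-H, proc-I the pool peaks at (3, 1, 7), and each blocked process is short somewhere: proc-F on schema locks; proc-C on index locks; proc-B on index locks.
After a pretend grant, a maximal execution: proc-H, proc-I — then nothing else fits. Walking it through:
  pool = (2, 1, 3)
  run proc-H (needs (0, 1, 2), free (2, 1, 3)); after release of (1, 0, 2) the pool is (3, 1, 5)
  run proc-I (needs (3, 1, 1), free (3, 1, 5)); after release of (0, 0, 2) the pool is (3, 1, 7)
  blocked: proc-F wants (4, 1, 5), pool (3, 1, 7) — not enough schema locks
  blocked: proc-C wants (1, 4, 2), pool (3, 1, 7) — not enough index locks
  blocked: proc-B wants (3, 2, 2), pool (3, 1, 7) — not enough index locks
Had the request been granted, proc-F, proc-C and proc-B could never finish.
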